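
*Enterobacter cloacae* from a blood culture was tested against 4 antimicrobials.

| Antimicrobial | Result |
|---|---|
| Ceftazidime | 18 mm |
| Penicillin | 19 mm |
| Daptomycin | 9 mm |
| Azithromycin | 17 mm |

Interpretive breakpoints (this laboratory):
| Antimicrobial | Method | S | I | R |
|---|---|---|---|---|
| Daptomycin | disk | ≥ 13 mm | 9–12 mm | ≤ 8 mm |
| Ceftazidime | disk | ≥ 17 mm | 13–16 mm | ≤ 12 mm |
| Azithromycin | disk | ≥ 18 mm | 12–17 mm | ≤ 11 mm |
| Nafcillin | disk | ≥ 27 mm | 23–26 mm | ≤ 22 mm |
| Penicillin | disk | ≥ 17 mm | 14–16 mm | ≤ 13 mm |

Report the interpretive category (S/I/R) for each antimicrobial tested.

Ceftazidime 18 mm: ≥ 17 mm → S
Penicillin: 19 mm is ≥ 17 mm ⇒ susceptible
Daptomycin (9 mm) in 9–12 mm → intermediate
Azithromycin: 17 mm is in 12–17 mm → intermediate

S, S, I, I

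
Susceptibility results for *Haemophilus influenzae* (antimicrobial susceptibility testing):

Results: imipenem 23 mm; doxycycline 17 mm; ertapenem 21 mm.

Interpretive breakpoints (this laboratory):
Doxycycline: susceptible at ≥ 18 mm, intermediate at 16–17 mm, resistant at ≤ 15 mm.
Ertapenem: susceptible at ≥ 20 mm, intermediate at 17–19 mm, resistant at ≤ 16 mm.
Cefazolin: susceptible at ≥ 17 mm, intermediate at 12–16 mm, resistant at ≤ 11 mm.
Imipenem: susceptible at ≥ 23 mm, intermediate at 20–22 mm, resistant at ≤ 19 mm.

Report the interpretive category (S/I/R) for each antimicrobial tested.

S, I, S

Imipenem: 23 mm is ≥ 23 mm — S
Doxycycline (17 mm) in 16–17 mm ⇒ I
Ertapenem 21 mm: ≥ 20 mm — susceptible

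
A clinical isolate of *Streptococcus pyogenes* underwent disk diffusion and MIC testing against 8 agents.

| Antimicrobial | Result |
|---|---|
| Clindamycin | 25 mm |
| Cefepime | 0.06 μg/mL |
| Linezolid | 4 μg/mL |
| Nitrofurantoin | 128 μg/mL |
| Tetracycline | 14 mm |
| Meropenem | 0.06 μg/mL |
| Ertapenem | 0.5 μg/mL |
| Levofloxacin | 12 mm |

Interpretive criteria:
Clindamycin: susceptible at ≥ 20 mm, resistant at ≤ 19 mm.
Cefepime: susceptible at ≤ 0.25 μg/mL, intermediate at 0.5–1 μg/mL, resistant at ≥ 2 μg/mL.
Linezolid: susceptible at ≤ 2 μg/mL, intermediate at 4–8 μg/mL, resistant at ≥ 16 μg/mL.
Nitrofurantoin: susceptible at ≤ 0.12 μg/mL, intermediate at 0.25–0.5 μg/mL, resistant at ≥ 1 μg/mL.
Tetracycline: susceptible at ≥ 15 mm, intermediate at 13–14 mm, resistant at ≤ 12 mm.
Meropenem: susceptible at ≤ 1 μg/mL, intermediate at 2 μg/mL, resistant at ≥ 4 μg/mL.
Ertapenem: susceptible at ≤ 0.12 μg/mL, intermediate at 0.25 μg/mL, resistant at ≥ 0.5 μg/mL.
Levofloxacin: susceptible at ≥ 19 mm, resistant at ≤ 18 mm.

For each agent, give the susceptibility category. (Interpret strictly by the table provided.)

S, S, I, R, I, S, R, R

Clindamycin (25 mm) ≥ 20 mm → S
Cefepime (0.06 μg/mL) ≤ 0.25 μg/mL → Susceptible
Linezolid 4 μg/mL: in 4–8 μg/mL ⇒ I
Nitrofurantoin (128 μg/mL) ≥ 1 μg/mL — resistant
Tetracycline 14 mm: in 13–14 mm ⇒ Intermediate
Meropenem: 0.06 μg/mL is ≤ 1 μg/mL — susceptible
Ertapenem: 0.5 μg/mL is ≥ 0.5 μg/mL ⇒ resistant
Levofloxacin 12 mm: ≤ 18 mm → resistant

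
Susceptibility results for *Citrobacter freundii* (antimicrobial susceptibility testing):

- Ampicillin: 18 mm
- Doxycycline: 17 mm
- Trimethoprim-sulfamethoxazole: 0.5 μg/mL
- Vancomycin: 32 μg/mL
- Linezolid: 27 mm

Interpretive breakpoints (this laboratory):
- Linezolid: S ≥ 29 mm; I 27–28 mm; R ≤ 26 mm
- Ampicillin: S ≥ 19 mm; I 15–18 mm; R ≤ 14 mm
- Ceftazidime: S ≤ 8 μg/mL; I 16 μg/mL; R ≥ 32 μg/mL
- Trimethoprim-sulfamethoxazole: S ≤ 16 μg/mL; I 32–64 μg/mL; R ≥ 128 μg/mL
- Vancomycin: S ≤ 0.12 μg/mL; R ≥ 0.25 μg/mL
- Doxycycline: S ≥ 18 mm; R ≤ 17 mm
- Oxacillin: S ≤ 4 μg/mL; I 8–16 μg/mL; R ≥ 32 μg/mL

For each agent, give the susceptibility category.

I, R, S, R, I

Ampicillin: 18 mm is in 15–18 mm ⇒ I
Doxycycline (17 mm) ≤ 17 mm — resistant
Trimethoprim-sulfamethoxazole (0.5 μg/mL) ≤ 16 μg/mL — susceptible
Vancomycin (32 μg/mL) ≥ 0.25 μg/mL ⇒ R
Linezolid: 27 mm is in 27–28 mm ⇒ Intermediate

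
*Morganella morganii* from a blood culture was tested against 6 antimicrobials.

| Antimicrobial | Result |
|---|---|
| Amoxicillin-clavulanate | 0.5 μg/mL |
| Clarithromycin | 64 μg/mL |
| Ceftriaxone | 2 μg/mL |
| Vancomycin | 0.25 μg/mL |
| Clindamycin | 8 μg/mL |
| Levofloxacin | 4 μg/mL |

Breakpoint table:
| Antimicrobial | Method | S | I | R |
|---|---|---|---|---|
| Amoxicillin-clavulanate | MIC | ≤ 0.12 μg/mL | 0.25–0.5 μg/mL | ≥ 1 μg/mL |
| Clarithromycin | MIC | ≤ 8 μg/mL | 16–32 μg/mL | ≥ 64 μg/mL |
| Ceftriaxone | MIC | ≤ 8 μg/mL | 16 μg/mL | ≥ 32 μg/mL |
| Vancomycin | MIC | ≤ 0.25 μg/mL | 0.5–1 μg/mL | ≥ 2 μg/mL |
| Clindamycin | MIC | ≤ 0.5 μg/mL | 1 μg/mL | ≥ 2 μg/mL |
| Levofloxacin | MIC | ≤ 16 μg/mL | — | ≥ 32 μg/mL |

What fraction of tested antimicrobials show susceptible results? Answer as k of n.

Amoxicillin-clavulanate (0.5 μg/mL) in 0.25–0.5 μg/mL ⇒ intermediate
Clarithromycin 64 μg/mL: ≥ 64 μg/mL → resistant
Ceftriaxone: 2 μg/mL is ≤ 8 μg/mL → S
Vancomycin 0.25 μg/mL: ≤ 0.25 μg/mL ⇒ susceptible
Clindamycin 8 μg/mL: ≥ 2 μg/mL — Resistant
Levofloxacin (4 μg/mL) ≤ 16 μg/mL ⇒ S
Susceptible: 3/6

3 of 6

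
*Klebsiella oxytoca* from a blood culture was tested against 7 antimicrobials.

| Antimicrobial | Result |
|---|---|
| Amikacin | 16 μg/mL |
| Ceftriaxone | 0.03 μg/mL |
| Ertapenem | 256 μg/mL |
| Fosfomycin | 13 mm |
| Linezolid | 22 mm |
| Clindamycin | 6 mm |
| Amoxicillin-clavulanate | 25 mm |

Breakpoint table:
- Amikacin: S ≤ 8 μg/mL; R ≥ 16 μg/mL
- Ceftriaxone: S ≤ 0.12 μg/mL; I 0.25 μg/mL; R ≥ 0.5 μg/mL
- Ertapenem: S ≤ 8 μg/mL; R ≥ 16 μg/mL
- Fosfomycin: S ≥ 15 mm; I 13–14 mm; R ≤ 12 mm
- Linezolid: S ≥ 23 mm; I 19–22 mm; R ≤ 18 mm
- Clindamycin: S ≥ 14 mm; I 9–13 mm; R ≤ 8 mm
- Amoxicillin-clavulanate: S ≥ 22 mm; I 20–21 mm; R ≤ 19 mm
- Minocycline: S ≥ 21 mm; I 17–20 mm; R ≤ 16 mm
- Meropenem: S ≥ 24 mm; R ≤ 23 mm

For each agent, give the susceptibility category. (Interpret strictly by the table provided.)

R, S, R, I, I, R, S

Amikacin 16 μg/mL: ≥ 16 μg/mL ⇒ resistant
Ceftriaxone: 0.03 μg/mL is ≤ 0.12 μg/mL ⇒ S
Ertapenem: 256 μg/mL is ≥ 16 μg/mL ⇒ resistant
Fosfomycin 13 mm: in 13–14 mm → I
Linezolid: 22 mm is in 19–22 mm — I
Clindamycin (6 mm) ≤ 8 mm ⇒ resistant
Amoxicillin-clavulanate: 25 mm is ≥ 22 mm — susceptible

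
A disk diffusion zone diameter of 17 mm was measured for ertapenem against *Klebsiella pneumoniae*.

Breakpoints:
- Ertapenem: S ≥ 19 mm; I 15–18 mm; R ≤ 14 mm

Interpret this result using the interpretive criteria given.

I

Ertapenem: 17 mm is in 15–18 mm ⇒ I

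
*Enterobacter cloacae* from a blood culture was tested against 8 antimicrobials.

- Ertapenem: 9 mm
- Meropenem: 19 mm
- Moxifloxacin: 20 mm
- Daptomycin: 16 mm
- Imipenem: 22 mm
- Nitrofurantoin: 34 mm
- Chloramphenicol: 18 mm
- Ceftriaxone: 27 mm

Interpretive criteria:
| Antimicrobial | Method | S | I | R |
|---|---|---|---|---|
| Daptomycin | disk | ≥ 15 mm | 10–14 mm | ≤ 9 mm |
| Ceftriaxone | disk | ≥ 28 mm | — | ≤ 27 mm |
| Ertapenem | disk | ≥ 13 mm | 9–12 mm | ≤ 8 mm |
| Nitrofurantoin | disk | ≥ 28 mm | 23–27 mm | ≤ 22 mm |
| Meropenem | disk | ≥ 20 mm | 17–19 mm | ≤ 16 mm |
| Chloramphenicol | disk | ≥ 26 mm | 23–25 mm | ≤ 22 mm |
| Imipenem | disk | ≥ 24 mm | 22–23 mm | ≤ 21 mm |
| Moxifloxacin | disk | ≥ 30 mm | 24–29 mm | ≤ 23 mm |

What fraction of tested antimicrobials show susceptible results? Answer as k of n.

Ertapenem (9 mm) in 9–12 mm ⇒ I
Meropenem 19 mm: in 17–19 mm — Intermediate
Moxifloxacin: 20 mm is ≤ 23 mm ⇒ resistant
Daptomycin (16 mm) ≥ 15 mm → susceptible
Imipenem (22 mm) in 22–23 mm — intermediate
Nitrofurantoin (34 mm) ≥ 28 mm → S
Chloramphenicol (18 mm) ≤ 22 mm → R
Ceftriaxone (27 mm) ≤ 27 mm → Resistant
Susceptible: 2/8

2 of 8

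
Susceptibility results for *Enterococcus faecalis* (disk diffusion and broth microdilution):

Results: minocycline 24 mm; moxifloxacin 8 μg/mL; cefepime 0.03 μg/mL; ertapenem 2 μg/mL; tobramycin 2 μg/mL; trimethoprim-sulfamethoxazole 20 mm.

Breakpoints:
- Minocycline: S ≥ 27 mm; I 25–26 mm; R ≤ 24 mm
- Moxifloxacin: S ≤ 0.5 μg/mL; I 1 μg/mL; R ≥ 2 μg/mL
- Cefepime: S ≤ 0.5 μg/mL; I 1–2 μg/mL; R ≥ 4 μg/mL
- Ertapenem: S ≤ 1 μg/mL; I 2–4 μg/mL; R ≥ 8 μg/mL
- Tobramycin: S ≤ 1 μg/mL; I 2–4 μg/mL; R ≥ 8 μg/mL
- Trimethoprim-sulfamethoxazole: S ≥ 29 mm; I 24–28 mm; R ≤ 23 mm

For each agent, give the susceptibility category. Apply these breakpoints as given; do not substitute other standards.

R, R, S, I, I, R

Minocycline (24 mm) ≤ 24 mm → resistant
Moxifloxacin: 8 μg/mL is ≥ 2 μg/mL ⇒ Resistant
Cefepime (0.03 μg/mL) ≤ 0.5 μg/mL → S
Ertapenem 2 μg/mL: in 2–4 μg/mL → I
Tobramycin 2 μg/mL: in 2–4 μg/mL — intermediate
Trimethoprim-sulfamethoxazole (20 mm) ≤ 23 mm → Resistant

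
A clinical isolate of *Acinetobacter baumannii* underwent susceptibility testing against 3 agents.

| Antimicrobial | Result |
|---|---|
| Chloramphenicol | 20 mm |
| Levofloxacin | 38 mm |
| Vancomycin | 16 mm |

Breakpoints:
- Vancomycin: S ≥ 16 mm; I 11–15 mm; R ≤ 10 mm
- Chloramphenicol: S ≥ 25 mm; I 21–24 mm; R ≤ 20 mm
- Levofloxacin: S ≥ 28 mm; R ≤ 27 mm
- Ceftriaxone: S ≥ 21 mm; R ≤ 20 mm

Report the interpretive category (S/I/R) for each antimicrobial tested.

R, S, S

Chloramphenicol: 20 mm is ≤ 20 mm → Resistant
Levofloxacin 38 mm: ≥ 28 mm ⇒ Susceptible
Vancomycin 16 mm: ≥ 16 mm — S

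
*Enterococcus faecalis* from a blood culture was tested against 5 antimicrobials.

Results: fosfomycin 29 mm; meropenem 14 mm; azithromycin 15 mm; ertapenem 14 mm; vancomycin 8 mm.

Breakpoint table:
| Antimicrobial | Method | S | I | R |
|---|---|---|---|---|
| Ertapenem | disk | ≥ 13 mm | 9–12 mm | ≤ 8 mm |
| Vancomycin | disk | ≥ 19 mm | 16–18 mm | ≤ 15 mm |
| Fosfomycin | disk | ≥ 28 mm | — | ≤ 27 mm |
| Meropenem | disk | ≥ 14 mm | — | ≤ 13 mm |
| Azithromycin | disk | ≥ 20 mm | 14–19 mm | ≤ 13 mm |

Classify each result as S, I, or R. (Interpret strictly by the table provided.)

Fosfomycin 29 mm: ≥ 28 mm → susceptible
Meropenem: 14 mm is ≥ 14 mm — susceptible
Azithromycin 15 mm: in 14–19 mm → Intermediate
Ertapenem: 14 mm is ≥ 13 mm ⇒ Susceptible
Vancomycin: 8 mm is ≤ 15 mm → Resistant

S, S, I, S, R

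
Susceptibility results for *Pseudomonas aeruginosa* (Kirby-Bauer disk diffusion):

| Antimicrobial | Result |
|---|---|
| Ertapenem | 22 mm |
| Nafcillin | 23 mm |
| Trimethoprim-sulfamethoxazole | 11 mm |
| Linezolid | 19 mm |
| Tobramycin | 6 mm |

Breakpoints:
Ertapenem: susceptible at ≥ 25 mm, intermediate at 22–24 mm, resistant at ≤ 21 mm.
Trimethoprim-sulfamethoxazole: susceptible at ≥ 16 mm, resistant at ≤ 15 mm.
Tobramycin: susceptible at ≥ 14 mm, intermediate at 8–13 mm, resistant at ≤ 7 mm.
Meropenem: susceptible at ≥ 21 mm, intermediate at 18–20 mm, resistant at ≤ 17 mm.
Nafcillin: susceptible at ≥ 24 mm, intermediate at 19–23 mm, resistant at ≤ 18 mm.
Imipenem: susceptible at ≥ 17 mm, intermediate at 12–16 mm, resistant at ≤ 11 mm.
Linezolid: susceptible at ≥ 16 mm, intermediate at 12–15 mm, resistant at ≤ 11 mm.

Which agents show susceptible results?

Ertapenem (22 mm) in 22–24 mm ⇒ I
Nafcillin (23 mm) in 19–23 mm ⇒ I
Trimethoprim-sulfamethoxazole: 11 mm is ≤ 15 mm ⇒ Resistant
Linezolid (19 mm) ≥ 16 mm ⇒ susceptible
Tobramycin (6 mm) ≤ 7 mm ⇒ R

linezolid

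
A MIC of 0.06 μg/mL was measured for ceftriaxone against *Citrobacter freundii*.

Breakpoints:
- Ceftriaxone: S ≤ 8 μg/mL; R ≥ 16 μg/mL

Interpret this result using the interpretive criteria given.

Ceftriaxone (0.06 μg/mL) ≤ 8 μg/mL ⇒ S

Susceptible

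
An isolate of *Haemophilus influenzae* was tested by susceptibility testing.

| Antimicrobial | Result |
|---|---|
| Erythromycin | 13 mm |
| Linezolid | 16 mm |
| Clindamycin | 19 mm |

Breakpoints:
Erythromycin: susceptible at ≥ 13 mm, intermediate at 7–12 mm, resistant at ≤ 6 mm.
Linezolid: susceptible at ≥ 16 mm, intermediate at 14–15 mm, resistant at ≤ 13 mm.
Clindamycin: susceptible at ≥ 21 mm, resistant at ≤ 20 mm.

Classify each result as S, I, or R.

S, S, R

Erythromycin (13 mm) ≥ 13 mm — Susceptible
Linezolid (16 mm) ≥ 16 mm — Susceptible
Clindamycin: 19 mm is ≤ 20 mm ⇒ resistant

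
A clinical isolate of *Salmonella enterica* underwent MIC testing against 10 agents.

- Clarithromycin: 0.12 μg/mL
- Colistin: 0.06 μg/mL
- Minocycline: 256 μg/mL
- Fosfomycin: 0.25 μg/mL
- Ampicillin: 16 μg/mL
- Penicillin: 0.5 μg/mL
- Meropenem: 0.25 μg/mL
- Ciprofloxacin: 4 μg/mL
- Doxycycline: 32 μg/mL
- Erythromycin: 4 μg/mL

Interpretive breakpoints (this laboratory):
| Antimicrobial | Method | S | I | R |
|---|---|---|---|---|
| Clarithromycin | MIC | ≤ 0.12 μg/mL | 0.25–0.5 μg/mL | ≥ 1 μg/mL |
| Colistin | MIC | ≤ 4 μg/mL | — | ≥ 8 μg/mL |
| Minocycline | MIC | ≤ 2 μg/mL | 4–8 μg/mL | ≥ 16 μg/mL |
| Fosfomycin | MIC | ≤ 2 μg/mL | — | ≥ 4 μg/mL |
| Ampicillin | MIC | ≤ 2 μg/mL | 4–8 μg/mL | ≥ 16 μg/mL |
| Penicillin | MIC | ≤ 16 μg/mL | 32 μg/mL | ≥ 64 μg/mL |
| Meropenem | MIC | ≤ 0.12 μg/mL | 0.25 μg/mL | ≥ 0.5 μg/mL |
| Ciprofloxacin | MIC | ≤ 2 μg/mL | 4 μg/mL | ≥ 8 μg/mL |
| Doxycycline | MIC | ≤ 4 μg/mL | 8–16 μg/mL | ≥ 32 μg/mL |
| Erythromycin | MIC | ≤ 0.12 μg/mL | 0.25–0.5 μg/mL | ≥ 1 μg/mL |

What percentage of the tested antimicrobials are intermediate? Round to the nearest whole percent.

Clarithromycin (0.12 μg/mL) ≤ 0.12 μg/mL → S
Colistin: 0.06 μg/mL is ≤ 4 μg/mL — S
Minocycline (256 μg/mL) ≥ 16 μg/mL → resistant
Fosfomycin: 0.25 μg/mL is ≤ 2 μg/mL → Susceptible
Ampicillin 16 μg/mL: ≥ 16 μg/mL — Resistant
Penicillin: 0.5 μg/mL is ≤ 16 μg/mL — S
Meropenem: 0.25 μg/mL is = 0.25 μg/mL → Intermediate
Ciprofloxacin: 4 μg/mL is = 4 μg/mL — I
Doxycycline 32 μg/mL: ≥ 32 μg/mL → Resistant
Erythromycin (4 μg/mL) ≥ 1 μg/mL ⇒ resistant
Intermediate: 2/10

20%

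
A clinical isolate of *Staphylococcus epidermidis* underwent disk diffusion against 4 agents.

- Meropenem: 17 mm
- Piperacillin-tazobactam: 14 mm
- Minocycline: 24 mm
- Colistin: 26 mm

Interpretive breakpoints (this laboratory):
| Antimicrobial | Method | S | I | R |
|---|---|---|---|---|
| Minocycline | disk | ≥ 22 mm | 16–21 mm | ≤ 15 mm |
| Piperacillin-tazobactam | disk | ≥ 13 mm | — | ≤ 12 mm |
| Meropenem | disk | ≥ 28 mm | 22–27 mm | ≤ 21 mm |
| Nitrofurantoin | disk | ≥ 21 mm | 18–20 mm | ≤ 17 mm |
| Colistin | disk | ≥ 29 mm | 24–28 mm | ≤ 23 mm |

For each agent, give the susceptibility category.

Meropenem (17 mm) ≤ 21 mm → Resistant
Piperacillin-tazobactam 14 mm: ≥ 13 mm → S
Minocycline: 24 mm is ≥ 22 mm → Susceptible
Colistin: 26 mm is in 24–28 mm ⇒ I

R, S, S, I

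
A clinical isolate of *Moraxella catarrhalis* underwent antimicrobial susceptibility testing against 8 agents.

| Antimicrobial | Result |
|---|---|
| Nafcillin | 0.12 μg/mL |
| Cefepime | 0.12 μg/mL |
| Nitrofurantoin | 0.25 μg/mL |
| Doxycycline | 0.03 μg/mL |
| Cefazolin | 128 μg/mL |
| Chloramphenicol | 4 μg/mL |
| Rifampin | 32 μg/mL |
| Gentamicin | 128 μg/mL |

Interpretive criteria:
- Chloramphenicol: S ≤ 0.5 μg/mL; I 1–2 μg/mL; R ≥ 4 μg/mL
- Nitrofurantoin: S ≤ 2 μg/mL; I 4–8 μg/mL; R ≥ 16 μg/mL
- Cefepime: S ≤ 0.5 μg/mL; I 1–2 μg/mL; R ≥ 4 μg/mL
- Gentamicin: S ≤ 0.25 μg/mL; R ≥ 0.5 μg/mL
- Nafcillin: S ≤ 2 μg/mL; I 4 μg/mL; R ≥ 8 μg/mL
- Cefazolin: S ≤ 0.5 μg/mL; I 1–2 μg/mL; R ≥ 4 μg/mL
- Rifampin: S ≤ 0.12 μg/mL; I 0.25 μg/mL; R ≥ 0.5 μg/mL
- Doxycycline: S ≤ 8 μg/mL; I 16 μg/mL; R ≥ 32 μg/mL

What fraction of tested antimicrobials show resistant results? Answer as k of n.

Nafcillin 0.12 μg/mL: ≤ 2 μg/mL ⇒ Susceptible
Cefepime: 0.12 μg/mL is ≤ 0.5 μg/mL ⇒ S
Nitrofurantoin 0.25 μg/mL: ≤ 2 μg/mL — Susceptible
Doxycycline: 0.03 μg/mL is ≤ 8 μg/mL ⇒ susceptible
Cefazolin (128 μg/mL) ≥ 4 μg/mL — resistant
Chloramphenicol (4 μg/mL) ≥ 4 μg/mL — resistant
Rifampin 32 μg/mL: ≥ 0.5 μg/mL — R
Gentamicin 128 μg/mL: ≥ 0.5 μg/mL ⇒ R
Resistant: 4/8

4 of 8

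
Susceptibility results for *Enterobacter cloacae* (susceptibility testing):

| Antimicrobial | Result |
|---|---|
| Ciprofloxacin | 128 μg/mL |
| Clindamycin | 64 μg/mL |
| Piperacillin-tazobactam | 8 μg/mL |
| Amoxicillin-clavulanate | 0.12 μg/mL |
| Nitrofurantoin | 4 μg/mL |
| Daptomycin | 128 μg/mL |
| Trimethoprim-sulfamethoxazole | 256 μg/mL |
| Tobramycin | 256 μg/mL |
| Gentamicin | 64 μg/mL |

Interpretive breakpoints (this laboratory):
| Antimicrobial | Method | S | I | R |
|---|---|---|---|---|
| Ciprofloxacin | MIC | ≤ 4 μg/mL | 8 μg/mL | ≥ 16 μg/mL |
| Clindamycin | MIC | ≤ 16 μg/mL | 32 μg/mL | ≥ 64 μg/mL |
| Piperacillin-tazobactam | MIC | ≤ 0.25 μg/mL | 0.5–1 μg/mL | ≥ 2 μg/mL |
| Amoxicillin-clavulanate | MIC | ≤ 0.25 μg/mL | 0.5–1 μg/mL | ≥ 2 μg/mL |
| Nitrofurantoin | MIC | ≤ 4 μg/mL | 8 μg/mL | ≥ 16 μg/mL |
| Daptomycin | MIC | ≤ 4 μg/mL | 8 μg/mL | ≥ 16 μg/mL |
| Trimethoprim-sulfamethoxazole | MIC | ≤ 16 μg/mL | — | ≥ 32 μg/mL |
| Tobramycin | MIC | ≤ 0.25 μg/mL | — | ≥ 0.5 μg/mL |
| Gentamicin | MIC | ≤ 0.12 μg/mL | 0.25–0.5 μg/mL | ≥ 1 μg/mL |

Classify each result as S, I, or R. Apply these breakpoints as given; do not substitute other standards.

R, R, R, S, S, R, R, R, R

Ciprofloxacin 128 μg/mL: ≥ 16 μg/mL — Resistant
Clindamycin 64 μg/mL: ≥ 64 μg/mL — R
Piperacillin-tazobactam (8 μg/mL) ≥ 2 μg/mL ⇒ resistant
Amoxicillin-clavulanate: 0.12 μg/mL is ≤ 0.25 μg/mL — Susceptible
Nitrofurantoin 4 μg/mL: ≤ 4 μg/mL → susceptible
Daptomycin: 128 μg/mL is ≥ 16 μg/mL → resistant
Trimethoprim-sulfamethoxazole (256 μg/mL) ≥ 32 μg/mL → R
Tobramycin (256 μg/mL) ≥ 0.5 μg/mL → R
Gentamicin 64 μg/mL: ≥ 1 μg/mL → R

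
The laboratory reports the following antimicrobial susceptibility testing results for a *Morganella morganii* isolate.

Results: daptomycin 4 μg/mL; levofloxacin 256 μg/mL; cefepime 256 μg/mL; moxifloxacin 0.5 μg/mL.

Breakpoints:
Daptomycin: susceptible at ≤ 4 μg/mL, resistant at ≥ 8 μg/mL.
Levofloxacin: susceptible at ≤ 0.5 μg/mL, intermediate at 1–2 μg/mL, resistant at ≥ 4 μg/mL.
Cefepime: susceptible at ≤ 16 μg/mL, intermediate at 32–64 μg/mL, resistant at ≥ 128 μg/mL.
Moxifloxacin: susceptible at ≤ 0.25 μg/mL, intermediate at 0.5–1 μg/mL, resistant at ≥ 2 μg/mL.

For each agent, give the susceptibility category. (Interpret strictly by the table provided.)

Daptomycin: 4 μg/mL is ≤ 4 μg/mL → Susceptible
Levofloxacin: 256 μg/mL is ≥ 4 μg/mL → R
Cefepime: 256 μg/mL is ≥ 128 μg/mL ⇒ Resistant
Moxifloxacin 0.5 μg/mL: in 0.5–1 μg/mL → Intermediate

S, R, R, I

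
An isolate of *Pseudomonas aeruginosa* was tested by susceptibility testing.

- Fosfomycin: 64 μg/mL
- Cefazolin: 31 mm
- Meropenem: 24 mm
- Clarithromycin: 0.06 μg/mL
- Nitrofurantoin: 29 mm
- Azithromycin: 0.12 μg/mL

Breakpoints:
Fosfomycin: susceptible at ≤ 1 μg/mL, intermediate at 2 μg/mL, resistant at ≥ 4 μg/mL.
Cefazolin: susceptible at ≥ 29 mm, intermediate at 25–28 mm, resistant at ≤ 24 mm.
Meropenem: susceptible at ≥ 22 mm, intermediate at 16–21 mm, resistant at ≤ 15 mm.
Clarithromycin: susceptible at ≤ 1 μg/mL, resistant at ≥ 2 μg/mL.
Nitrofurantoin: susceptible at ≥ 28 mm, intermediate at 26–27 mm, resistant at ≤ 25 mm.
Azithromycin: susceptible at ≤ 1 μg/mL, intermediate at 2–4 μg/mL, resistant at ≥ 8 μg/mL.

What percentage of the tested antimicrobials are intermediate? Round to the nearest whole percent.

Fosfomycin 64 μg/mL: ≥ 4 μg/mL — R
Cefazolin (31 mm) ≥ 29 mm — Susceptible
Meropenem 24 mm: ≥ 22 mm — Susceptible
Clarithromycin (0.06 μg/mL) ≤ 1 μg/mL → Susceptible
Nitrofurantoin: 29 mm is ≥ 28 mm → S
Azithromycin 0.12 μg/mL: ≤ 1 μg/mL ⇒ Susceptible
Intermediate: 0/6

0%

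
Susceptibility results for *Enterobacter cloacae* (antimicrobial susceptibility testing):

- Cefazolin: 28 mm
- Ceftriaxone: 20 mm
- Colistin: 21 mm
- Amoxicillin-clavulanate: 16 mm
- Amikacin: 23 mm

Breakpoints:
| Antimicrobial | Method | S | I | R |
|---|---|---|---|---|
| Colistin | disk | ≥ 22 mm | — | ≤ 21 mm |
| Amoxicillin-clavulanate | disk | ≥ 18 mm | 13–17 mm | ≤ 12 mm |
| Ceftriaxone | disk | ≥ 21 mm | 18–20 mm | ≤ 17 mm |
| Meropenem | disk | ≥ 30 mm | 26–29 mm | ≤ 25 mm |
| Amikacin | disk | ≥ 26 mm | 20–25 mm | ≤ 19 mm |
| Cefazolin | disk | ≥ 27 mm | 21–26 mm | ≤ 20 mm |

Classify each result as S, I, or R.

Cefazolin 28 mm: ≥ 27 mm → susceptible
Ceftriaxone (20 mm) in 18–20 mm — Intermediate
Colistin (21 mm) ≤ 21 mm ⇒ R
Amoxicillin-clavulanate (16 mm) in 13–17 mm → intermediate
Amikacin: 23 mm is in 20–25 mm → I

S, I, R, I, I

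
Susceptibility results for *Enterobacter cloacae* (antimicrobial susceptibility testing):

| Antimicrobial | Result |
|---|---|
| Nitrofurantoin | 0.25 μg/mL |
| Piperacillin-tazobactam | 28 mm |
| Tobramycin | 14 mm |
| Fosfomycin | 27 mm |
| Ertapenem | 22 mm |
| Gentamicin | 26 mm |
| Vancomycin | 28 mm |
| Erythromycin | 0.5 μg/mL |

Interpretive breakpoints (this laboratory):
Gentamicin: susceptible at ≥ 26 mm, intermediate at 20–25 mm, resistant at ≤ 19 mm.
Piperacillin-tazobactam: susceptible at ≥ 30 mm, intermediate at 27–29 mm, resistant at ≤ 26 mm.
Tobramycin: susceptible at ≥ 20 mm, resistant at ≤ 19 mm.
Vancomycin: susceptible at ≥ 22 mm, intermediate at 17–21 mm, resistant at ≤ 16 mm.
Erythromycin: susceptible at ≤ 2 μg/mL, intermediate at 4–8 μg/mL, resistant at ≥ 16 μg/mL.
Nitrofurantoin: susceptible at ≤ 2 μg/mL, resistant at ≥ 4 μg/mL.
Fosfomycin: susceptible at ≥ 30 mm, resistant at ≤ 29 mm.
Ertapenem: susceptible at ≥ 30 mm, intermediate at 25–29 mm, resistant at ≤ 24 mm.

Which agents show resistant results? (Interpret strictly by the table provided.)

Nitrofurantoin (0.25 μg/mL) ≤ 2 μg/mL — susceptible
Piperacillin-tazobactam (28 mm) in 27–29 mm ⇒ intermediate
Tobramycin 14 mm: ≤ 19 mm → resistant
Fosfomycin (27 mm) ≤ 29 mm — Resistant
Ertapenem (22 mm) ≤ 24 mm ⇒ Resistant
Gentamicin 26 mm: ≥ 26 mm → Susceptible
Vancomycin: 28 mm is ≥ 22 mm ⇒ Susceptible
Erythromycin: 0.5 μg/mL is ≤ 2 μg/mL ⇒ Susceptible

tobramycin, fosfomycin, ertapenem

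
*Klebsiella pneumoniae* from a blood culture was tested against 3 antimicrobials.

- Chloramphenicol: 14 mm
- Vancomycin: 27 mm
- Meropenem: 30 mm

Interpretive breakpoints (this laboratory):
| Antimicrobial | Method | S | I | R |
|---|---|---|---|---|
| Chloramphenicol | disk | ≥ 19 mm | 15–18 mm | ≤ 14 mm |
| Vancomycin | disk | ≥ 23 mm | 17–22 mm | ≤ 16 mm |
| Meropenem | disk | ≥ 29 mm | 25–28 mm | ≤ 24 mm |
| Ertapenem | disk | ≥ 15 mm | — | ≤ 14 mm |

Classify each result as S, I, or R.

Chloramphenicol 14 mm: ≤ 14 mm → R
Vancomycin (27 mm) ≥ 23 mm → Susceptible
Meropenem (30 mm) ≥ 29 mm ⇒ susceptible

R, S, S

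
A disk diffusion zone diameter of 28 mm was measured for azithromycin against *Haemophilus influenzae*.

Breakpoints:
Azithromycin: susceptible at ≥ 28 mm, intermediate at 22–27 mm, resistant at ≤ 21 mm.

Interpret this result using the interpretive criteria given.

Azithromycin (28 mm) ≥ 28 mm → Susceptible

Susceptible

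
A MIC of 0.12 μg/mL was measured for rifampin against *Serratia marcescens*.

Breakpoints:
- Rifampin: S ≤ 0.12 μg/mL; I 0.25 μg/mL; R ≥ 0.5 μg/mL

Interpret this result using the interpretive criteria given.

Rifampin 0.12 μg/mL: ≤ 0.12 μg/mL → susceptible

S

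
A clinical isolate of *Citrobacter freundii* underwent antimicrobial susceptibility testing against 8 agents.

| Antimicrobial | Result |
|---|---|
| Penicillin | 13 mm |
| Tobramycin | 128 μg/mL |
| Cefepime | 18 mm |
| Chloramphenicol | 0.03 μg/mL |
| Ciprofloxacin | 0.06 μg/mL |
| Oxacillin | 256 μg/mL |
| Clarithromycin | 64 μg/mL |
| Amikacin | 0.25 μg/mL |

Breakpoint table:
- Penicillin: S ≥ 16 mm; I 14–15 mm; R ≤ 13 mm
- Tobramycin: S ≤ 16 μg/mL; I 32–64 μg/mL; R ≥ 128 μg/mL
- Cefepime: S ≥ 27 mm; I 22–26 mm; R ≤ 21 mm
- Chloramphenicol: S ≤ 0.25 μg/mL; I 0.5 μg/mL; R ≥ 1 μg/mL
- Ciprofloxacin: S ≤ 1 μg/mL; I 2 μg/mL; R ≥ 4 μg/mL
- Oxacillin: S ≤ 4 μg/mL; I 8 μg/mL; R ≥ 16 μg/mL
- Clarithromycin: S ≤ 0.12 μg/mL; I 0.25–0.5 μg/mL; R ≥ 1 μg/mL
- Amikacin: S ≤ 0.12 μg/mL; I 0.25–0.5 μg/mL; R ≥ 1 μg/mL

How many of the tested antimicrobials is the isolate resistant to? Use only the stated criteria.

Penicillin 13 mm: ≤ 13 mm — Resistant
Tobramycin 128 μg/mL: ≥ 128 μg/mL ⇒ R
Cefepime 18 mm: ≤ 21 mm ⇒ R
Chloramphenicol 0.03 μg/mL: ≤ 0.25 μg/mL — Susceptible
Ciprofloxacin: 0.06 μg/mL is ≤ 1 μg/mL → Susceptible
Oxacillin (256 μg/mL) ≥ 16 μg/mL → resistant
Clarithromycin (64 μg/mL) ≥ 1 μg/mL ⇒ R
Amikacin: 0.25 μg/mL is in 0.25–0.5 μg/mL — intermediate
Resistant: 5

5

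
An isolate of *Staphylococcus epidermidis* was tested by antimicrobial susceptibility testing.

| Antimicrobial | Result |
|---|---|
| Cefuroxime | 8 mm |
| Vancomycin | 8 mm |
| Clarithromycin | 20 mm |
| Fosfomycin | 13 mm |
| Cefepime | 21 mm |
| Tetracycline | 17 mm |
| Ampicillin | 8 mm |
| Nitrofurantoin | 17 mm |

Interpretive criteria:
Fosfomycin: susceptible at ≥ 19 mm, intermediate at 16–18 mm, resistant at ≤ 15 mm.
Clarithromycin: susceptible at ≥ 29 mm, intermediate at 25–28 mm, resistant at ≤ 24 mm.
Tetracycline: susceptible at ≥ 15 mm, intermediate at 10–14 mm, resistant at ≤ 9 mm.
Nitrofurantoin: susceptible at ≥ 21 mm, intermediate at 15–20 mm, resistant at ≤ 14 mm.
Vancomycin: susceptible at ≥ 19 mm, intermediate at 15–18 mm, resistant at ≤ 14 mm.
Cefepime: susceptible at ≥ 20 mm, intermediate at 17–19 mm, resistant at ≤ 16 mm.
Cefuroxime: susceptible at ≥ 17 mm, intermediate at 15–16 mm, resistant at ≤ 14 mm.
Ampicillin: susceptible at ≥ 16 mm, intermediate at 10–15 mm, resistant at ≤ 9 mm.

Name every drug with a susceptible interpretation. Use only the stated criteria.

cefepime, tetracycline

Cefuroxime: 8 mm is ≤ 14 mm ⇒ Resistant
Vancomycin: 8 mm is ≤ 14 mm — R
Clarithromycin 20 mm: ≤ 24 mm ⇒ resistant
Fosfomycin: 13 mm is ≤ 15 mm ⇒ resistant
Cefepime (21 mm) ≥ 20 mm — S
Tetracycline 17 mm: ≥ 15 mm — susceptible
Ampicillin: 8 mm is ≤ 9 mm — R
Nitrofurantoin 17 mm: in 15–20 mm → Intermediate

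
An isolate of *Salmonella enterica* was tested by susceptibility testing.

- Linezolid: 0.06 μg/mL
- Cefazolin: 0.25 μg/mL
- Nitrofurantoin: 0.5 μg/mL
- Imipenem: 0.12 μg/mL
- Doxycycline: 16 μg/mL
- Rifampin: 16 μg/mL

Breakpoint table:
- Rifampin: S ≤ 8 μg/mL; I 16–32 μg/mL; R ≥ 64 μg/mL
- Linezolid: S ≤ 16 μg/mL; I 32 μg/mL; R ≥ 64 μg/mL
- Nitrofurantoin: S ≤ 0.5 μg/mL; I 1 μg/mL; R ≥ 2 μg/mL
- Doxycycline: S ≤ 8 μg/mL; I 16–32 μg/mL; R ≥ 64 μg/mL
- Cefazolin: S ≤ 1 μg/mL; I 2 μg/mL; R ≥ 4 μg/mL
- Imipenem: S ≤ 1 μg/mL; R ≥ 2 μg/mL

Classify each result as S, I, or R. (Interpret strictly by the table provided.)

S, S, S, S, I, I

Linezolid 0.06 μg/mL: ≤ 16 μg/mL ⇒ S
Cefazolin 0.25 μg/mL: ≤ 1 μg/mL ⇒ S
Nitrofurantoin (0.5 μg/mL) ≤ 0.5 μg/mL → S
Imipenem: 0.12 μg/mL is ≤ 1 μg/mL → susceptible
Doxycycline: 16 μg/mL is in 16–32 μg/mL — intermediate
Rifampin: 16 μg/mL is in 16–32 μg/mL — Intermediate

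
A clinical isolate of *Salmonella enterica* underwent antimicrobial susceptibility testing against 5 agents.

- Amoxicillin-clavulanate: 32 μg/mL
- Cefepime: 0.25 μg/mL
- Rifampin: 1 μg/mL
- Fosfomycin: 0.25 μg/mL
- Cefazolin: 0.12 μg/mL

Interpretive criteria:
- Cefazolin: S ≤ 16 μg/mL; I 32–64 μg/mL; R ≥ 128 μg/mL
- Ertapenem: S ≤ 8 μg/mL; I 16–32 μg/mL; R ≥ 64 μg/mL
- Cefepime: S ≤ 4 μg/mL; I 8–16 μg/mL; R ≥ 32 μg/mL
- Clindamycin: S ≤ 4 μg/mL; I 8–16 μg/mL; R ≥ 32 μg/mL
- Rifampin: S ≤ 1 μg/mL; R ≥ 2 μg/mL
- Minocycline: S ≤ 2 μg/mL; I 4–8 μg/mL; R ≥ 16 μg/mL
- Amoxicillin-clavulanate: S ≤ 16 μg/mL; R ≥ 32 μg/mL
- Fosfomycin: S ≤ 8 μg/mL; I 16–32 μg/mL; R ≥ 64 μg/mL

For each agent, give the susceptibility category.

Amoxicillin-clavulanate (32 μg/mL) ≥ 32 μg/mL ⇒ R
Cefepime (0.25 μg/mL) ≤ 4 μg/mL → S
Rifampin 1 μg/mL: ≤ 1 μg/mL ⇒ S
Fosfomycin 0.25 μg/mL: ≤ 8 μg/mL → S
Cefazolin 0.12 μg/mL: ≤ 16 μg/mL → Susceptible

R, S, S, S, S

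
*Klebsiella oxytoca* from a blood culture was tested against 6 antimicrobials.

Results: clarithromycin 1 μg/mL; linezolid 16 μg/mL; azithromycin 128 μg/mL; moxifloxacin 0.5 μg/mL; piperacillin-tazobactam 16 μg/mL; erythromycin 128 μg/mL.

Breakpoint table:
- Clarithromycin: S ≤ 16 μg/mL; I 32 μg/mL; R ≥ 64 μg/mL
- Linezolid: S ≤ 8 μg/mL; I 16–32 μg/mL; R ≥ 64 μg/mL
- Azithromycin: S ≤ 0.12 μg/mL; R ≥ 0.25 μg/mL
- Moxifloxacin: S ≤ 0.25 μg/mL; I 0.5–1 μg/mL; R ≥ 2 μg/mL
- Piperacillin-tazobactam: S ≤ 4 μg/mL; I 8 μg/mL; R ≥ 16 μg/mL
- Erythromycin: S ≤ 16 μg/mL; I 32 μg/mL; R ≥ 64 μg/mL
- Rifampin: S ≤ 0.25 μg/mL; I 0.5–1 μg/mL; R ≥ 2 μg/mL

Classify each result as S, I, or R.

S, I, R, I, R, R

Clarithromycin: 1 μg/mL is ≤ 16 μg/mL → S
Linezolid 16 μg/mL: in 16–32 μg/mL → intermediate
Azithromycin: 128 μg/mL is ≥ 0.25 μg/mL ⇒ Resistant
Moxifloxacin: 0.5 μg/mL is in 0.5–1 μg/mL → I
Piperacillin-tazobactam: 16 μg/mL is ≥ 16 μg/mL — R
Erythromycin (128 μg/mL) ≥ 64 μg/mL → Resistant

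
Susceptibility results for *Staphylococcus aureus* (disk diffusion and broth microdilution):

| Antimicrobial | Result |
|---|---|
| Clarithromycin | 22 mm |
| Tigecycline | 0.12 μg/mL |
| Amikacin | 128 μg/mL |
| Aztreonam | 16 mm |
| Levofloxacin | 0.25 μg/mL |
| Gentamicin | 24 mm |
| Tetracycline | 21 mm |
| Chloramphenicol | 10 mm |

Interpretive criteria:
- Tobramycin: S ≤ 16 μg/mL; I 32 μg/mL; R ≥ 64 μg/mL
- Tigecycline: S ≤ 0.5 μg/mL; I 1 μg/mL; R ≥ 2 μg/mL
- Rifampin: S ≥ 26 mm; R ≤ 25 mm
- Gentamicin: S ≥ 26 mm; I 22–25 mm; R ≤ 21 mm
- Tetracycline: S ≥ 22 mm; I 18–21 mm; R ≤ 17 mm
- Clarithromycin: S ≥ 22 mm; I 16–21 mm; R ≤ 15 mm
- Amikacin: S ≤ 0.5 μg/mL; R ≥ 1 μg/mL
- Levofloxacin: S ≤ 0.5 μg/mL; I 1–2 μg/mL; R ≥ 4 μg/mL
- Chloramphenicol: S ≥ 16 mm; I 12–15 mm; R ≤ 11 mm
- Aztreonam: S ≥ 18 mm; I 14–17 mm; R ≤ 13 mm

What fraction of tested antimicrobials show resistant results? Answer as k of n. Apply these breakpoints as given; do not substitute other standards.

Clarithromycin (22 mm) ≥ 22 mm — S
Tigecycline (0.12 μg/mL) ≤ 0.5 μg/mL → susceptible
Amikacin 128 μg/mL: ≥ 1 μg/mL ⇒ R
Aztreonam 16 mm: in 14–17 mm — I
Levofloxacin 0.25 μg/mL: ≤ 0.5 μg/mL — Susceptible
Gentamicin: 24 mm is in 22–25 mm — I
Tetracycline: 21 mm is in 18–21 mm — intermediate
Chloramphenicol (10 mm) ≤ 11 mm → R
Resistant: 2/8

2 of 8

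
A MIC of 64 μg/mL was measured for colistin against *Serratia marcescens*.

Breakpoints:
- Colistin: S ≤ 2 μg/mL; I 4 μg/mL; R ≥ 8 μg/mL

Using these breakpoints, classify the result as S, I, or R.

Colistin (64 μg/mL) ≥ 8 μg/mL — Resistant

R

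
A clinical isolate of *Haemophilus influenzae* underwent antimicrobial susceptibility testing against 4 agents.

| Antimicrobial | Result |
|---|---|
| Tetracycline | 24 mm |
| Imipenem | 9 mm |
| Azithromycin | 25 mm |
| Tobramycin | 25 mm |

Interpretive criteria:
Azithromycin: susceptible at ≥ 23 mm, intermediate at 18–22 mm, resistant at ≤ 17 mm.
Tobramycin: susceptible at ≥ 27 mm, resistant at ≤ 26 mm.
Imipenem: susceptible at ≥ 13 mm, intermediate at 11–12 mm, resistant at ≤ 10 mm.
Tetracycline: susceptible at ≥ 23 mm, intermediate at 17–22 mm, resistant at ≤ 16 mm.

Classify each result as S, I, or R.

Tetracycline 24 mm: ≥ 23 mm — S
Imipenem 9 mm: ≤ 10 mm ⇒ R
Azithromycin (25 mm) ≥ 23 mm — susceptible
Tobramycin (25 mm) ≤ 26 mm ⇒ Resistant

S, R, S, R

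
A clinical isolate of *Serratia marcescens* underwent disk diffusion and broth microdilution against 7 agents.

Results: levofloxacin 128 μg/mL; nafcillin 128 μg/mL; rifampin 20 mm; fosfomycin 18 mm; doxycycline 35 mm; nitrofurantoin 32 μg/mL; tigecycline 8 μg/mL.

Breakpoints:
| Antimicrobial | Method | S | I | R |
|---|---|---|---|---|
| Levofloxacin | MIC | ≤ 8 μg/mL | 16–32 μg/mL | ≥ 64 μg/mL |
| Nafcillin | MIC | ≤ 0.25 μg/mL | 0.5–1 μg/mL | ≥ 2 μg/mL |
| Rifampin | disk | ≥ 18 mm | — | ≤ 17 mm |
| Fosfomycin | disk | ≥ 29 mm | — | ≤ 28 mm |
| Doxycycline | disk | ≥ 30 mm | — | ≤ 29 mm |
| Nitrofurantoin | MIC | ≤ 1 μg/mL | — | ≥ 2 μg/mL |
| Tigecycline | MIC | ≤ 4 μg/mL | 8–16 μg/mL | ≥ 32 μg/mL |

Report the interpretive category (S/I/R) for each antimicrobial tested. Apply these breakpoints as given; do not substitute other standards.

R, R, S, R, S, R, I

Levofloxacin 128 μg/mL: ≥ 64 μg/mL — Resistant
Nafcillin 128 μg/mL: ≥ 2 μg/mL — R
Rifampin (20 mm) ≥ 18 mm — Susceptible
Fosfomycin 18 mm: ≤ 28 mm → resistant
Doxycycline 35 mm: ≥ 30 mm — S
Nitrofurantoin 32 μg/mL: ≥ 2 μg/mL — R
Tigecycline (8 μg/mL) in 8–16 μg/mL — intermediate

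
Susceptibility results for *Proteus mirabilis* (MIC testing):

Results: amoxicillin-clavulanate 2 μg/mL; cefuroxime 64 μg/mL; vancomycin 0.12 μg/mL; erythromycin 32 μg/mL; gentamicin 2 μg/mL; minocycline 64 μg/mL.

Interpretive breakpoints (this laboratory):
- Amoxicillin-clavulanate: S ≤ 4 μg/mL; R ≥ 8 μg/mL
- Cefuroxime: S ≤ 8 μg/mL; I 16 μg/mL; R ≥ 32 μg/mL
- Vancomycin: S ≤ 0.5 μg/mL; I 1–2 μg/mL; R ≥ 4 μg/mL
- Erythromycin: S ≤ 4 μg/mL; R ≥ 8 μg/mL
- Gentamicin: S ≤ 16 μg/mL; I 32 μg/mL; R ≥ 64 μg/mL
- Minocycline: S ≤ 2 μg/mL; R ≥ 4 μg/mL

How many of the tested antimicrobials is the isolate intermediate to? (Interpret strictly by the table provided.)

0

Amoxicillin-clavulanate (2 μg/mL) ≤ 4 μg/mL ⇒ susceptible
Cefuroxime (64 μg/mL) ≥ 32 μg/mL — resistant
Vancomycin 0.12 μg/mL: ≤ 0.5 μg/mL — susceptible
Erythromycin (32 μg/mL) ≥ 8 μg/mL — resistant
Gentamicin (2 μg/mL) ≤ 16 μg/mL → susceptible
Minocycline 64 μg/mL: ≥ 4 μg/mL → R
Intermediate: 0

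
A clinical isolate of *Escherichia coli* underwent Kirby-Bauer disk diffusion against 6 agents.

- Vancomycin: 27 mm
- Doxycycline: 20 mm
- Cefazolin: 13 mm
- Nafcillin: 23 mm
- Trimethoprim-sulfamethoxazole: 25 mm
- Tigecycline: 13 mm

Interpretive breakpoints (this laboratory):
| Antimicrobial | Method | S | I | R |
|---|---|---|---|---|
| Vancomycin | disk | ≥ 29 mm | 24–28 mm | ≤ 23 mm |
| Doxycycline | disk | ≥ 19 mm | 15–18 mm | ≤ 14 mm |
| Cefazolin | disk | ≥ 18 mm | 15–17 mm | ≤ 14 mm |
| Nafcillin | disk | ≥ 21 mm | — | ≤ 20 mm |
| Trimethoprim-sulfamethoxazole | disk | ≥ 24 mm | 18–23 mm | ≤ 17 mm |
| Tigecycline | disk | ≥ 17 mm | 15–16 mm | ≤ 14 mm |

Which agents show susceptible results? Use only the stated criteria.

doxycycline, nafcillin, trimethoprim-sulfamethoxazole

Vancomycin (27 mm) in 24–28 mm → Intermediate
Doxycycline: 20 mm is ≥ 19 mm — S
Cefazolin (13 mm) ≤ 14 mm → resistant
Nafcillin (23 mm) ≥ 21 mm — susceptible
Trimethoprim-sulfamethoxazole (25 mm) ≥ 24 mm — S
Tigecycline 13 mm: ≤ 14 mm ⇒ Resistant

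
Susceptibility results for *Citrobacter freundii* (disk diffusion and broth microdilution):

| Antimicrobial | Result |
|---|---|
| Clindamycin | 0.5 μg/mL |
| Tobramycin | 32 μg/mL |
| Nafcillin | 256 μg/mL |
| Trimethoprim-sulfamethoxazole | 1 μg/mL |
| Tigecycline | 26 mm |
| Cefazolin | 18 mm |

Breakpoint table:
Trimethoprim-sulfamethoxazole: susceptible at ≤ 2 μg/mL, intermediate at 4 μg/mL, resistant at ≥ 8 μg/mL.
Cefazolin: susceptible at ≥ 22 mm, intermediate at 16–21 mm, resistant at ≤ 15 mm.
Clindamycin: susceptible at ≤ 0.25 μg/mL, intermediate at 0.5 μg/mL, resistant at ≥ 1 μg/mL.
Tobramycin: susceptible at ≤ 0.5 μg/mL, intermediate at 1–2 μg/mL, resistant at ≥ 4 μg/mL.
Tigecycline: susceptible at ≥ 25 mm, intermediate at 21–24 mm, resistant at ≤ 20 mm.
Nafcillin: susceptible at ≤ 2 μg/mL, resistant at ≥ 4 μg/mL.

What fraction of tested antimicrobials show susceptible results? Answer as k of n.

Clindamycin 0.5 μg/mL: = 0.5 μg/mL ⇒ Intermediate
Tobramycin: 32 μg/mL is ≥ 4 μg/mL ⇒ R
Nafcillin (256 μg/mL) ≥ 4 μg/mL — Resistant
Trimethoprim-sulfamethoxazole (1 μg/mL) ≤ 2 μg/mL → susceptible
Tigecycline (26 mm) ≥ 25 mm ⇒ Susceptible
Cefazolin (18 mm) in 16–21 mm ⇒ intermediate
Susceptible: 2/6

2 of 6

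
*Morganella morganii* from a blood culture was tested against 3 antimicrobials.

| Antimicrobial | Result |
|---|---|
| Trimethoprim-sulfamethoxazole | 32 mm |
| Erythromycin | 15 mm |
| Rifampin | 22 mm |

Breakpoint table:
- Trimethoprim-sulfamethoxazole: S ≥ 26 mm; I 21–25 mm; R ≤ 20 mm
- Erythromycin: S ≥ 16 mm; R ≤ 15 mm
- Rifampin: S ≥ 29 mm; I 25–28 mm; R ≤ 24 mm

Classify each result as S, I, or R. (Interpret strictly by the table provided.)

S, R, R

Trimethoprim-sulfamethoxazole: 32 mm is ≥ 26 mm ⇒ susceptible
Erythromycin (15 mm) ≤ 15 mm → resistant
Rifampin 22 mm: ≤ 24 mm — R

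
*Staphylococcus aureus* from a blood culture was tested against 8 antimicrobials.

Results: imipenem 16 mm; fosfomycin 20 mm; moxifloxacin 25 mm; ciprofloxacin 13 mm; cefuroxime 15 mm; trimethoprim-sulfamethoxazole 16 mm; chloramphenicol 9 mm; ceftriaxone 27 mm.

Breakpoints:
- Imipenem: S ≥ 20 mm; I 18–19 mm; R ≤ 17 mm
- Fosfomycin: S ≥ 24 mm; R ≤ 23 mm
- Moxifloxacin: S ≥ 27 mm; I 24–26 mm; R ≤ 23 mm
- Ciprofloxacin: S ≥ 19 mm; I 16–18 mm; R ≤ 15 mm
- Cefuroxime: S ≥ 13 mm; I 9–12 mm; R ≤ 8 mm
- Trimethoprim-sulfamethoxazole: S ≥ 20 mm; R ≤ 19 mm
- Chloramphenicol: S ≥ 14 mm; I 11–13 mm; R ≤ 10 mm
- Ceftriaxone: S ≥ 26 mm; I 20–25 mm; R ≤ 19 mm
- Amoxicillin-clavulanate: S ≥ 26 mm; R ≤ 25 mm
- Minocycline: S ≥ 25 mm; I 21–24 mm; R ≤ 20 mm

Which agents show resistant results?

imipenem, fosfomycin, ciprofloxacin, trimethoprim-sulfamethoxazole, chloramphenicol

Imipenem (16 mm) ≤ 17 mm ⇒ R
Fosfomycin 20 mm: ≤ 23 mm → resistant
Moxifloxacin (25 mm) in 24–26 mm ⇒ intermediate
Ciprofloxacin 13 mm: ≤ 15 mm → resistant
Cefuroxime 15 mm: ≥ 13 mm → susceptible
Trimethoprim-sulfamethoxazole (16 mm) ≤ 19 mm ⇒ resistant
Chloramphenicol (9 mm) ≤ 10 mm ⇒ Resistant
Ceftriaxone 27 mm: ≥ 26 mm → susceptible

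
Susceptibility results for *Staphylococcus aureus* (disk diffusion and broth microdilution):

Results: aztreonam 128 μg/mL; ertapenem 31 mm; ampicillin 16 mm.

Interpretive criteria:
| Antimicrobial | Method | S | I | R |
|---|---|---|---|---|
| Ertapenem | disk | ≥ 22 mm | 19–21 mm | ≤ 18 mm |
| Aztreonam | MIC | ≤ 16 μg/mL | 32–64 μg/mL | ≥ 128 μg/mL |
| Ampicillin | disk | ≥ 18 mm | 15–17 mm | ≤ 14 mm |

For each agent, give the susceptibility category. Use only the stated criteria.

Aztreonam 128 μg/mL: ≥ 128 μg/mL → Resistant
Ertapenem (31 mm) ≥ 22 mm ⇒ susceptible
Ampicillin 16 mm: in 15–17 mm ⇒ I

R, S, I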